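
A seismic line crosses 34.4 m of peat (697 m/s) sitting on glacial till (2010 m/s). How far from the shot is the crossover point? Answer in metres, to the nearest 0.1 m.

θ_c = arcsin(697/2010) = 20.29°, so cos θ_c = 0.9380 and tᵢ = 2h cos θ_c/V₁ = 0.0926 s.
At crossover x/V₁ = x/V₂ + tᵢ ⇒ x = tᵢ/(1/V₁ − 1/V₂) = 0.09258/(1.4347e-03 − 4.9751e-04) = 98.79 m.

98.8 m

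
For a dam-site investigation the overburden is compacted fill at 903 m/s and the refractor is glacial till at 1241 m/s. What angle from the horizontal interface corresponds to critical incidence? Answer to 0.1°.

43.3°

Critical incidence: sin θ_c = V₁/V₂ = 903/1241 = 0.7276.
θ_c = arcsin 0.7276 = 46.69°.
Measured from the interface: 90° − 46.69° = 43.31°.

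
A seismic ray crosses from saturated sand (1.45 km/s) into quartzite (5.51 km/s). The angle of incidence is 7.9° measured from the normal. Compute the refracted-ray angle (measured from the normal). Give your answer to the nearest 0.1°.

31.5°

Snell's law: sin θ₂ = (V₂/V₁)·sin θ₁ = (5.51/1.45)·sin 7.9° = 0.5223.
θ₂ = sin⁻¹(0.5223) = 31.49° (from vertical).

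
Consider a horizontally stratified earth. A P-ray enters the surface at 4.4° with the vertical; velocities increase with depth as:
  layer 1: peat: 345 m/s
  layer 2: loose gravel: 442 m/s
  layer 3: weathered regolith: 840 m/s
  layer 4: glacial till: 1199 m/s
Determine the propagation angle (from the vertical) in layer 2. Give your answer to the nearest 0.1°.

Snell's law across each interface conserves sin θ / V, so sin θ_2 = V_2·sin θ₁/V₁.
sin θ_2 = 442 × sin 4.4° / 345 = 0.0983.
θ_2 = arcsin 0.0983 = 5.64°.

5.6°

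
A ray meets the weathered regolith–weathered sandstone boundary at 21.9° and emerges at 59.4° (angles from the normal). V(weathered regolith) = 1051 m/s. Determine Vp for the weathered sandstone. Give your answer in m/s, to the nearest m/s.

Snell's law: sin 21.9°/V₁ = sin 59.4°/V₂.
V₂ = V₁·sin 59.4°/sin 21.9° = 1051 × 2.3077 = 2425.39 m/s.

2425 m/s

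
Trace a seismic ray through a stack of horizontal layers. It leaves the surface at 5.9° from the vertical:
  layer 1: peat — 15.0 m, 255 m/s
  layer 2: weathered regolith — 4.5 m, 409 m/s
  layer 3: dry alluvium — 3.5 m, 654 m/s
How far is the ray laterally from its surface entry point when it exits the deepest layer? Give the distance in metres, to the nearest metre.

Ray parameter p = sin 5.9° / 255 m/s = 4.0311e-04 s/m.
Layer 1: θ = 5.90°; offset = 15.0·tan 5.90° = 1.550 m.
Layer 2: sin θ = p·409 = 0.1649 → θ = 9.49°; offset = 4.5·tan 9.49° = 0.752 m.
Layer 3: sin θ = p·654 = 0.2636 → θ = 15.29°; offset = 3.5·tan 15.29° = 0.957 m.
Total horizontal offset = 3.259 m.

3 m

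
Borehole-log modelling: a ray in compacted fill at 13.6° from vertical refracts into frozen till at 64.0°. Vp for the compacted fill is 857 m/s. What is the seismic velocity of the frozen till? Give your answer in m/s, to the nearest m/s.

Snell's law: sin 13.6°/V₁ = sin 64.0°/V₂.
V₂ = V₁·sin 64.0°/sin 13.6° = 857 × 3.8223 = 3275.75 m/s.

3276 m/s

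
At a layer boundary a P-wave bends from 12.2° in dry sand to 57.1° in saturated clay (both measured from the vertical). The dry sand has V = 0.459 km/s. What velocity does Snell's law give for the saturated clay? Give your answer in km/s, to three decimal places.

sin 12.2° = 0.2113; sin 57.1° = 0.8396.
V₂ = V₁·(sin θ₂/sin θ₁) = 0.459·(0.8396/0.2113) = 1.824 km/s.

1.824 km/s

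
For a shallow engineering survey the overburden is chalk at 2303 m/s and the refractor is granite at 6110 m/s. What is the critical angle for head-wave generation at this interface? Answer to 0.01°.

At critical incidence the refracted ray runs along the interface (θ₂ = 90°), so sin θ_c = V₁/V₂.
θ_c = arcsin(2303/6110) = arcsin 0.3769 = 22.14°.

22.14°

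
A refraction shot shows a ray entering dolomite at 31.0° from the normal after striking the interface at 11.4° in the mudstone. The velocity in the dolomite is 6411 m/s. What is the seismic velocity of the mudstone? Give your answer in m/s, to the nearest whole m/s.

2460 m/s

Snell's law: sin 11.4°/V₁ = sin 31.0°/V₂.
V₁ = V₂·sin 11.4°/sin 31.0° = 6411 × 0.3838 = 2460.36 m/s.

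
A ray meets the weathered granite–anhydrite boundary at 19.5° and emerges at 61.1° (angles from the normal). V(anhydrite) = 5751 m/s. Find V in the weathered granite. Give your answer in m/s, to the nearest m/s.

2193 m/s

Snell's law: sin 19.5°/V₁ = sin 61.1°/V₂.
V₁ = V₂·sin 19.5°/sin 61.1° = 5751 × 0.3813 = 2192.81 m/s.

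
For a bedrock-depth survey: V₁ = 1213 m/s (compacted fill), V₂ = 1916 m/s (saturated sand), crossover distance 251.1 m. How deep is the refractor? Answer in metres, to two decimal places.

x_cross = 2h·√((V₂+V₁)/(V₂−V₁)) → h = x_cross / (2·√((V₂+V₁)/(V₂−V₁))).
√((V₂+V₁)/(V₂−V₁)) = √((1916+1213)/(1916−1213)) = 2.1097.
h = 251.1 / (2·2.1097) = 59.51 m.

59.51 m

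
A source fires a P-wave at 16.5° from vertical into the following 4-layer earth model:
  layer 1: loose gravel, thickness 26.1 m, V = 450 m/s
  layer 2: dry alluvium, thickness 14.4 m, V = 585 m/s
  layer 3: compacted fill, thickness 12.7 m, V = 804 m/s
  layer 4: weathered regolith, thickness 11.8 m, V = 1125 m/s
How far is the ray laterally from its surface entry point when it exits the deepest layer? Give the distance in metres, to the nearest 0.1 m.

Apply Snell's law at each interface; in layer i the horizontal offset is hᵢ·tan θᵢ.
Layer 1: θ = 16.50°; offset = 26.1·tan 16.50° = 7.731 m.
Layer 2: sin θ = 585·sin 16.5°/450 = 0.3692, θ = 21.67°; offset = 14.4·tan 21.67° = 5.721 m.
Layer 3: sin θ = 804·sin 16.5°/450 = 0.5074, θ = 30.49°; offset = 12.7·tan 30.49° = 7.479 m.
Layer 4: sin θ = 1125·sin 16.5°/450 = 0.7100, θ = 45.24°; offset = 11.8·tan 45.24° = 11.898 m.
Total horizontal offset = 32.830 m.

32.8 m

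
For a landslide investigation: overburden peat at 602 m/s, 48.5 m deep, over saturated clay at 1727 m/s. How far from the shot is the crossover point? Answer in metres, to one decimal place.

139.6 m

θ_c = arcsin(602/1727) = 20.40°, so cos θ_c = 0.9373 and tᵢ = 2h cos θ_c/V₁ = 0.1510 s.
At crossover x/V₁ = x/V₂ + tᵢ ⇒ x = tᵢ/(1/V₁ − 1/V₂) = 0.15102/(1.6611e-03 − 5.7904e-04) = 139.57 m.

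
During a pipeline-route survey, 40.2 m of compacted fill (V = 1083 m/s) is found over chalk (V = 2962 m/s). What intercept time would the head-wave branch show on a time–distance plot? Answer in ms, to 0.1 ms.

69.1 ms

θ_c = arcsin(V₁/V₂) = arcsin(1083/2962) = 21.45°; cos θ_c = 0.9308.
tᵢ = 2h·cos θ_c / V₁ = 2·40.2·0.9308 / 1083 = 0.06910 s.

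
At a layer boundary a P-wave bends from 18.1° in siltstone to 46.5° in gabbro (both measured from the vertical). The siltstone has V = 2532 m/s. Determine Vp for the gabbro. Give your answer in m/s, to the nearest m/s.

5912 m/s

Snell's law: sin 18.1°/V₁ = sin 46.5°/V₂.
V₂ = V₁·sin 46.5°/sin 18.1° = 2532 × 2.3348 = 5911.77 m/s.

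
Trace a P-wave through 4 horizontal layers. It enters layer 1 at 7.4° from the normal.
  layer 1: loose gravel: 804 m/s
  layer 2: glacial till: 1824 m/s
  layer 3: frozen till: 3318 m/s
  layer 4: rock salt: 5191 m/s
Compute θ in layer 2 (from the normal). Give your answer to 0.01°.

16.99°

Snell's law across each interface conserves sin θ / V, so sin θ_2 = V_2·sin θ₁/V₁.
sin θ_2 = 1824 × sin 7.4° / 804 = 0.2922.
θ_2 = arcsin 0.2922 = 16.99°.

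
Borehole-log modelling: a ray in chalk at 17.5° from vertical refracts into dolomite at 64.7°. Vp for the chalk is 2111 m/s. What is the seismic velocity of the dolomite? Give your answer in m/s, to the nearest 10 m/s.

sin 17.5° = 0.3007; sin 64.7° = 0.9041.
V₂ = V₁·(sin θ₂/sin θ₁) = 2111·(0.9041/0.3007) = 6346.80 m/s.

6350 m/s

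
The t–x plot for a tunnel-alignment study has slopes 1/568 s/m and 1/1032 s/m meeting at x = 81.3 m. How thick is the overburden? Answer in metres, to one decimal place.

21.9 m

h = (x_cross/2)·√((V₂−V₁)/(V₂+V₁)).
(V₂−V₁)/(V₂+V₁) = (1032−568)/(1032+568) = 0.2900; √ = 0.5385.
h = (81.3/2)·0.5385 = 21.89 m.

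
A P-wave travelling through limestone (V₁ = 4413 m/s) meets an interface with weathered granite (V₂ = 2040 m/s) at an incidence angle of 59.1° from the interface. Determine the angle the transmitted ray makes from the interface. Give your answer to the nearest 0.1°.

76.3°

Convert to the normal: θ₁ = 90° − 59.1° = 30.9°.
sin θ₁/V₁ = sin θ₂/V₂ ⇒ sin θ₂ = 2040·sin 30.9°/4413 = 2040·0.5135/4413 = 0.2374.
θ₂ = sin⁻¹(0.2374) = 13.73° (from vertical).
From the interface: 90° − 13.73° = 76.27°.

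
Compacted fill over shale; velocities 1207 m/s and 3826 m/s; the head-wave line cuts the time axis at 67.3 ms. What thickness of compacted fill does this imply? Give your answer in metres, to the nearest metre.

θ_c = arcsin(1207/3826) = 18.39°; cos θ_c = 0.9489.
tᵢ = 2h cos θ_c/V₁ ⇒ h = tᵢ·V₁/(2 cos θ_c) = 0.0673·1207/(2·0.9489) = 42.80 m.

43 m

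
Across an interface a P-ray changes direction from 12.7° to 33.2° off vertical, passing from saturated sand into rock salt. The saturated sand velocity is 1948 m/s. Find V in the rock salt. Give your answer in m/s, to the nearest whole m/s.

Snell's law: sin 12.7°/V₁ = sin 33.2°/V₂.
V₂ = V₁·sin 33.2°/sin 12.7° = 1948 × 2.4907 = 4851.82 m/s.

4852 m/s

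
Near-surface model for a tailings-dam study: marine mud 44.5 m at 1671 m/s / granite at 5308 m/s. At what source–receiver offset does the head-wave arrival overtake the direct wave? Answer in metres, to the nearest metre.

θ_c = arcsin(1671/5308) = 18.35°, so cos θ_c = 0.9492 and tᵢ = 2h cos θ_c/V₁ = 0.0506 s.
At crossover x/V₁ = x/V₂ + tᵢ ⇒ x = tᵢ/(1/V₁ − 1/V₂) = 0.05055/(5.9844e-04 − 1.8839e-04) = 123.29 m.

123 m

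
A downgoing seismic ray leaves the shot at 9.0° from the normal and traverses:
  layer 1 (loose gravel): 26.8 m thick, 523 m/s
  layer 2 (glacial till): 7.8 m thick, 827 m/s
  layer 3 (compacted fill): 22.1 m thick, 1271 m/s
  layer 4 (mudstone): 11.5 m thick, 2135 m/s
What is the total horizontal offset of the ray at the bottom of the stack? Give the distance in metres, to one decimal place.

Ray parameter p = sin 9.0° / 523 m/s = 2.9911e-04 s/m.
Layer 1: θ = 9.00°; offset = 26.8·tan 9.00° = 4.245 m.
Layer 2: sin θ = p·827 = 0.2474 → θ = 14.32°; offset = 7.8·tan 14.32° = 1.991 m.
Layer 3: sin θ = p·1271 = 0.3802 → θ = 22.34°; offset = 22.1·tan 22.34° = 9.084 m.
Layer 4: sin θ = p·2135 = 0.6386 → θ = 39.69°; offset = 11.5·tan 39.69° = 9.543 m.
Σ offsets = 24.863 m.

24.9 m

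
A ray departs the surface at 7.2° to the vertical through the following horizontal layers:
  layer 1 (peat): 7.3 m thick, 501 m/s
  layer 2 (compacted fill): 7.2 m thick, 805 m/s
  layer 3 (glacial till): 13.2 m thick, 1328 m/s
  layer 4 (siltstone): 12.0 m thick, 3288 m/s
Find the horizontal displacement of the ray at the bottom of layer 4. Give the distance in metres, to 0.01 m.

24.41 m

Ray parameter p = sin 7.2° / 501 m/s = 2.5017e-04 s/m.
Layer 1: θ = 7.20°; offset = 7.3·tan 7.20° = 0.9222 m.
Layer 2: sin θ = p·805 = 0.2014 → θ = 11.62°; offset = 7.2·tan 11.62° = 1.4803 m.
Layer 3: sin θ = p·1328 = 0.3322 → θ = 19.40°; offset = 13.2·tan 19.40° = 4.6494 m.
Layer 4: sin θ = p·3288 = 0.8225 → θ = 55.34°; offset = 12.0·tan 55.34° = 17.3564 m.
Total horizontal offset = 24.4083 m.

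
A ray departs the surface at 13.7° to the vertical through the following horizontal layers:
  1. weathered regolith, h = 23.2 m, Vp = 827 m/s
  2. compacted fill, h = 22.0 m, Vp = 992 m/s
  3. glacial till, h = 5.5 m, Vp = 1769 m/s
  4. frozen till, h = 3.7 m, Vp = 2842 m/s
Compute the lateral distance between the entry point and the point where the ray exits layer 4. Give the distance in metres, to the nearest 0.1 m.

20.6 m

p = sin θ₁/V₁ = sin 13.7°/827 = 2.8638e-04 s/m is conserved through the stack.
Layer 1: θ = 13.70°; offset = 23.2·tan 13.70° = 5.656 m.
Layer 2: sin θ = p·992 = 0.2841 → θ = 16.50°; offset = 22.0·tan 16.50° = 6.519 m.
Layer 3: sin θ = p·1769 = 0.5066 → θ = 30.44°; offset = 5.5·tan 30.44° = 3.232 m.
Layer 4: sin θ = p·2842 = 0.8139 → θ = 54.48°; offset = 3.7·tan 54.48° = 5.183 m.
Summing the layer offsets gives 20.589 m.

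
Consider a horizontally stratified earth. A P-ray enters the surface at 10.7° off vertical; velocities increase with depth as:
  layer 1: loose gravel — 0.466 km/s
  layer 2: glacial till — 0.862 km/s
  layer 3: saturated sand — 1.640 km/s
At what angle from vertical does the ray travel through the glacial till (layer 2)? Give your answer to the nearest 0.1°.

Snell's law across each interface conserves sin θ / V, so sin θ_2 = V_2·sin θ₁/V₁.
sin θ_2 = 0.862 × sin 10.7° / 0.466 = 0.3434.
θ_2 = 20.09° from the vertical.

20.1°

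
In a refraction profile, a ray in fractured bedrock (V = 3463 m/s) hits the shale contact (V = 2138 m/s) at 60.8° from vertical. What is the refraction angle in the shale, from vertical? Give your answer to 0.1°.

sin θ₁/V₁ = sin θ₂/V₂ ⇒ sin θ₂ = 2138·sin 60.8°/3463 = 2138·0.8729/3463 = 0.5389.
θ₂ = sin⁻¹(0.5389) = 32.61° (from vertical).

32.6°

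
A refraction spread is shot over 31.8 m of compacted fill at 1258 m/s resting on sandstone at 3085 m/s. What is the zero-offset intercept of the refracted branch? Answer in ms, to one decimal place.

46.2 ms

tᵢ = 2h·√(V₂²−V₁²)/(V₁V₂).
√(V₂²−V₁²) = √(3085²−1258²) = 2816.9 m/s.
tᵢ = 2·31.8·2816.9/(1258·3085) = 0.04616 s.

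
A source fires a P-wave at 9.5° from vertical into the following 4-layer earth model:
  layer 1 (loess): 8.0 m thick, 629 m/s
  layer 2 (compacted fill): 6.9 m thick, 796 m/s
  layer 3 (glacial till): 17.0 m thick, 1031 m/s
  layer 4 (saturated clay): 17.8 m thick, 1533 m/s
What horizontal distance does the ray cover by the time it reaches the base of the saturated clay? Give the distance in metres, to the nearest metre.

p = sin θ₁/V₁ = sin 9.5°/629 = 2.6240e-04 s/m is conserved through the stack.
Layer 1: θ = 9.50°; offset = 8.0·tan 9.50° = 1.339 m.
Layer 2: sin θ = p·796 = 0.2089 → θ = 12.06°; offset = 6.9·tan 12.06° = 1.474 m.
Layer 3: sin θ = p·1031 = 0.2705 → θ = 15.70°; offset = 17.0·tan 15.70° = 4.777 m.
Layer 4: sin θ = p·1533 = 0.4023 → θ = 23.72°; offset = 17.8·tan 23.72° = 7.821 m.
Summing the layer offsets gives 15.410 m.

15 m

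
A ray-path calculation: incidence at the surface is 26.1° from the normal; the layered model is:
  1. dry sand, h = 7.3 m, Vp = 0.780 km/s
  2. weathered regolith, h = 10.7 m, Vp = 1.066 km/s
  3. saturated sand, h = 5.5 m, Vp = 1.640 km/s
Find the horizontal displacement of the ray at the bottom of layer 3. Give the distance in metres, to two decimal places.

Ray parameter p = sin 26.1° / 0.780 km/s = 5.6402e-01 s/km.
Layer 1: θ = 26.10°; offset = 7.3·tan 26.10° = 3.5762 m.
Layer 2: sin θ = p·1.066 = 0.6013 → θ = 36.96°; offset = 10.7·tan 36.96° = 8.0512 m.
Layer 3: sin θ = p·1.640 = 0.9250 → θ = 67.67°; offset = 5.5·tan 67.67° = 13.3893 m.
Summing the layer offsets gives 25.0168 m.

25.02 m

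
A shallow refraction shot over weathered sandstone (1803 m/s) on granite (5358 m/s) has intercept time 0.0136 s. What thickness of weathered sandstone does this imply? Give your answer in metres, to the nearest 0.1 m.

θ_c = arcsin(1803/5358) = 19.66°; cos θ_c = 0.9417.
tᵢ = 2h cos θ_c/V₁ ⇒ h = tᵢ·V₁/(2 cos θ_c) = 0.0136·1803/(2·0.9417) = 13.02 m.

13.0 m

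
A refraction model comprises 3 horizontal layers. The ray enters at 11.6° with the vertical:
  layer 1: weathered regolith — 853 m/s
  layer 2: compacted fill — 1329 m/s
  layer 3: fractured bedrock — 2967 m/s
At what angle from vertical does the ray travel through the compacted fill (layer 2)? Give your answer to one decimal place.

Ray parameter p = sin 11.6° / 853 = 2.3573e-04 s/m.
sin θ_2 = p·V_2 = 2.3573e-04 × 1329 = 0.3133.
θ_2 = arcsin 0.3133 = 18.26°.

18.3°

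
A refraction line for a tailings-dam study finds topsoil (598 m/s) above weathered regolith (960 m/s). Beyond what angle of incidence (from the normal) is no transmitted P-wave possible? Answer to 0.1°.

At critical incidence the refracted ray runs along the interface (θ₂ = 90°), so sin θ_c = V₁/V₂.
θ_c = arcsin(598/960) = arcsin 0.6229 = 38.53°.

38.5°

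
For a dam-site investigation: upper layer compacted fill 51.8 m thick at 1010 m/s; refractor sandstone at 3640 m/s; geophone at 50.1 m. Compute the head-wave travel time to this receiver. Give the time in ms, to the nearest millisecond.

θ_c = arcsin(V₁/V₂) = arcsin(1010/3640) = 16.11°, cos θ_c = 0.9607.
Intercept time tᵢ = 2h cos θ_c / V₁ = 2·51.8·0.9607/1010 = 0.09855 s.
t = x/V₂ + tᵢ = 50.1/3640 + 0.09855 = 0.11231 s.

112 ms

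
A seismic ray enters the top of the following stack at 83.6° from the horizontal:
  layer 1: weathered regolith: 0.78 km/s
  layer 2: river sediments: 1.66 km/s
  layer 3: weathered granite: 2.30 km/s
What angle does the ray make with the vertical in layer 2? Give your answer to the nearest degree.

14°

From the normal: θ₁ = 90° − 83.6° = 6.4°.
Snell's law across each interface conserves sin θ / V, so sin θ_2 = V_2·sin θ₁/V₁.
sin θ_2 = 1.66 × sin 6.4° / 0.78 = 0.2372.
θ_2 = arcsin 0.2372 = 13.72°.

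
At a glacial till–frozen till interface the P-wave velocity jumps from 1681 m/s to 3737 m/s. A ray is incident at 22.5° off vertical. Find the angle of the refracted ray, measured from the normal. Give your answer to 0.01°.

sin θ₁/V₁ = sin θ₂/V₂ ⇒ sin θ₂ = 3737·sin 22.5°/1681 = 3737·0.3827/1681 = 0.8507.
θ₂ = sin⁻¹(0.8507) = 58.29° (from vertical).

58.29°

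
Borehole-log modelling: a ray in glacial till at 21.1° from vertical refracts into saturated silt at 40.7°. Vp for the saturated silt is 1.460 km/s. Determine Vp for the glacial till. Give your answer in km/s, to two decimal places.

0.81 km/s

Snell's law: sin 21.1°/V₁ = sin 40.7°/V₂.
V₁ = V₂·sin 21.1°/sin 40.7° = 1.460 × 0.5521 = 0.81 km/s.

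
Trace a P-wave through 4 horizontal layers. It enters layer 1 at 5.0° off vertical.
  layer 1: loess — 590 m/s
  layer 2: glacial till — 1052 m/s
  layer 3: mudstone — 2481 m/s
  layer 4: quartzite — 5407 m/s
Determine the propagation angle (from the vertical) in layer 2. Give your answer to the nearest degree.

9°

Ray parameter p = sin 5.0° / 590 = 1.4772e-04 s/m.
sin θ_2 = p·V_2 = 1.4772e-04 × 1052 = 0.1554.
θ_2 = 8.94° from the vertical.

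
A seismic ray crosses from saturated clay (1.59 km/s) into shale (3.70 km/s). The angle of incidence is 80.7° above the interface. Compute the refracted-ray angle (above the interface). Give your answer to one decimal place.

67.9°

Convert to the normal: θ₁ = 90° − 80.7° = 9.3°.
sin θ₁/V₁ = sin θ₂/V₂ ⇒ sin θ₂ = 3.70·sin 9.3°/1.59 = 3.70·0.1616/1.59 = 0.3761.
θ₂ = sin⁻¹(0.3761) = 22.09° (from vertical).
From the interface: 90° − 22.09° = 67.91°.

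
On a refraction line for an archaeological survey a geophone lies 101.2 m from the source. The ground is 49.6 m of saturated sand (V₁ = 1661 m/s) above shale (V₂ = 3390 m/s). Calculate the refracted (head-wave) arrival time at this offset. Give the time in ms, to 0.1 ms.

θ_c = arcsin(V₁/V₂) = arcsin(1661/3390) = 29.34°, cos θ_c = 0.8717.
Intercept time tᵢ = 2h cos θ_c / V₁ = 2·49.6·0.8717/1661 = 0.05206 s.
t = x/V₂ + tᵢ = 101.2/3390 + 0.05206 = 0.08192 s.

81.9 ms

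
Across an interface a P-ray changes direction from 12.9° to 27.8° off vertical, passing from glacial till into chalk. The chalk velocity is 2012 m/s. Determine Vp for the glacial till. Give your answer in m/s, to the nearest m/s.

963 m/s

Snell's law: sin 12.9°/V₁ = sin 27.8°/V₂.
V₁ = V₂·sin 12.9°/sin 27.8° = 2012 × 0.4787 = 963.10 m/s.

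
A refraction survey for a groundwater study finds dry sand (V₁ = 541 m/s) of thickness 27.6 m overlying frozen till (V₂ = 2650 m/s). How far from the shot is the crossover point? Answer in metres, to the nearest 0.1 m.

67.9 m

x_cross = 2h·√((V₂+V₁)/(V₂−V₁)).
(V₂+V₁)/(V₂−V₁) = (2650+541)/(2650−541) = 1.5130; √ = 1.2301.
x_cross = 2·27.6·1.2301 = 67.90 m.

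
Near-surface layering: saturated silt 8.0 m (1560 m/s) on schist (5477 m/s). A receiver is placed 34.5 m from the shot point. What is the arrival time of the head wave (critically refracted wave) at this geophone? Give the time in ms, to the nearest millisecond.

16 ms

t = x/V₂ + 2h·√(V₂²−V₁²)/(V₁V₂).
√(V₂²−V₁²) = √(5477²−1560²) = 5250.1 m/s; delay term = 2·8.0·5250.1/(1560·5477) = 0.00983 s.
t = 34.5/5477 + 0.00983 = 0.01613 s.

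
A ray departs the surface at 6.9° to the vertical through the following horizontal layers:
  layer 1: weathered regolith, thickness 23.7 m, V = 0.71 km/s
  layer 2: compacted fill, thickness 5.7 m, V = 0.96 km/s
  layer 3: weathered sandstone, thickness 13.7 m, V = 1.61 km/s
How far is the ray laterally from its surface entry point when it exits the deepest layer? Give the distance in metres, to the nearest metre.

8 m

Apply Snell's law at each interface; in layer i the horizontal offset is hᵢ·tan θᵢ.
Layer 1: θ = 6.90°; offset = 23.7·tan 6.90° = 2.868 m.
Layer 2: sin θ = 0.96·sin 6.9°/0.71 = 0.1624, θ = 9.35°; offset = 5.7·tan 9.35° = 0.938 m.
Layer 3: sin θ = 1.61·sin 6.9°/0.71 = 0.2724, θ = 15.81°; offset = 13.7·tan 15.81° = 3.879 m.
Σ offsets = 7.685 m.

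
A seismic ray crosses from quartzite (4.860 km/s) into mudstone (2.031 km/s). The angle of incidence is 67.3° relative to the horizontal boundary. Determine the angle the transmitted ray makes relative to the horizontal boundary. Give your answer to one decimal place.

80.7°

Convert to the normal: θ₁ = 90° − 67.3° = 22.7°.
sin θ₁/V₁ = sin θ₂/V₂ ⇒ sin θ₂ = 2.031·sin 22.7°/4.860 = 2.031·0.3859/4.860 = 0.1613.
θ₂ = sin⁻¹(0.1613) = 9.28° (from vertical).
From the interface: 90° − 9.28° = 80.72°.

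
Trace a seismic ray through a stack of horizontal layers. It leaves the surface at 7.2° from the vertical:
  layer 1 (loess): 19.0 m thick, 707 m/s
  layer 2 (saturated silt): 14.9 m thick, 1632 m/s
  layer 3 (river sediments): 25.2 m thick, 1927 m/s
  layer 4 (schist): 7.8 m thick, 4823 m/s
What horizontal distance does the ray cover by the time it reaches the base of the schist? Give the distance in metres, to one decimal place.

28.9 m

p = sin θ₁/V₁ = sin 7.2°/707 = 1.7727e-04 s/m is conserved through the stack.
Layer 1: θ = 7.20°; offset = 19.0·tan 7.20° = 2.400 m.
Layer 2: sin θ = p·1632 = 0.2893 → θ = 16.82°; offset = 14.9·tan 16.82° = 4.503 m.
Layer 3: sin θ = p·1927 = 0.3416 → θ = 19.97°; offset = 25.2·tan 19.97° = 9.160 m.
Layer 4: sin θ = p·4823 = 0.8550 → θ = 58.76°; offset = 7.8·tan 58.76° = 12.859 m.
Summing the layer offsets gives 28.922 m.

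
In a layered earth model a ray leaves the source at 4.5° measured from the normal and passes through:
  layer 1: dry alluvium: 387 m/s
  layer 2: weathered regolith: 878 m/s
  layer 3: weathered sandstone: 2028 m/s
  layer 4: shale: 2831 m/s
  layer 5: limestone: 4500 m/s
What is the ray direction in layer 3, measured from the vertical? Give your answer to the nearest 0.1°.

24.3°

Snell's law across each interface conserves sin θ / V, so sin θ_3 = V_3·sin θ₁/V₁.
sin θ_3 = 2028 × sin 4.5° / 387 = 0.4111.
θ_3 = 24.28° from the vertical.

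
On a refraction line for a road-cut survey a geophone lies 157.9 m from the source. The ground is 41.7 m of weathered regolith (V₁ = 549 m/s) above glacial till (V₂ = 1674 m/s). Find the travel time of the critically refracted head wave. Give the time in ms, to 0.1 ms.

237.8 ms

t = x/V₂ + 2h·√(V₂²−V₁²)/(V₁V₂).
√(V₂²−V₁²) = √(1674²−549²) = 1581.4 m/s; delay term = 2·41.7·1581.4/(549·1674) = 0.14351 s.
t = 157.9/1674 + 0.14351 = 0.23784 s.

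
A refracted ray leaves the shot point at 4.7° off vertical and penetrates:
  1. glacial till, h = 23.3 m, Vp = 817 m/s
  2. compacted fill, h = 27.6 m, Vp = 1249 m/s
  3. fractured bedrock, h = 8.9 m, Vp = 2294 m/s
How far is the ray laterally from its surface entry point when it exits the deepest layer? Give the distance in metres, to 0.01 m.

Ray parameter p = sin 4.7° / 817 m/s = 1.0029e-04 s/m.
Layer 1: θ = 4.70°; offset = 23.3·tan 4.70° = 1.9156 m.
Layer 2: sin θ = p·1249 = 0.1253 → θ = 7.20°; offset = 27.6·tan 7.20° = 3.4848 m.
Layer 3: sin θ = p·2294 = 0.2301 → θ = 13.30°; offset = 8.9·tan 13.30° = 2.1041 m.
Total horizontal offset = 7.5044 m.

7.50 m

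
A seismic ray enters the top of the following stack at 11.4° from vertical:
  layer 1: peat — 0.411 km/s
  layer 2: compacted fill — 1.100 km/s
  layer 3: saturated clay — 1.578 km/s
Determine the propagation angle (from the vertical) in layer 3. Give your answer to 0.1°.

Ray parameter p = sin 11.4° / 0.411 = 4.8092e-01 s/km.
sin θ_3 = p·V_3 = 4.8092e-01 × 1.578 = 0.7589.
θ_3 = 49.37° from the vertical.

49.4°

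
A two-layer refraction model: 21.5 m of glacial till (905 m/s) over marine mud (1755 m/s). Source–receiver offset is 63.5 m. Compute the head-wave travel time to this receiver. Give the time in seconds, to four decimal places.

t = x/V₂ + 2h·√(V₂²−V₁²)/(V₁V₂).
√(V₂²−V₁²) = √(1755²−905²) = 1503.7 m/s; delay term = 2·21.5·1503.7/(905·1755) = 0.04071 s.
t = 63.5/1755 + 0.04071 = 0.07689 s.

0.0769 s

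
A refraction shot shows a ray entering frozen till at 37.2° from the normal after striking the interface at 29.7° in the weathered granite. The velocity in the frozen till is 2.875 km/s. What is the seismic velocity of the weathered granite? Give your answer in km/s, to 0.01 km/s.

sin 29.7° = 0.4955; sin 37.2° = 0.6046.
V₁ = V₂·(sin θ₁/sin θ₂) = 2.875·(0.4955/0.6046) = 2.36 km/s.

2.36 km/s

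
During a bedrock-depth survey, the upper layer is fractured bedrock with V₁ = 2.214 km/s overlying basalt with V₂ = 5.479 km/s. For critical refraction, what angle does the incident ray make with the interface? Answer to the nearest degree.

Critical incidence: sin θ_c = V₁/V₂ = 2.214/5.479 = 0.4041.
θ_c = arcsin 0.4041 = 23.83°.
Measured from the interface: 90° − 23.83° = 66.17°.

66°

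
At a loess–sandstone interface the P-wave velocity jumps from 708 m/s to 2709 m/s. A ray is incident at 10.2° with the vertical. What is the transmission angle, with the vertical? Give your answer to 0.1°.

Snell's law: sin θ₂ = (V₂/V₁)·sin θ₁ = (2709/708)·sin 10.2° = 0.6776.
θ₂ = sin⁻¹(0.6776) = 42.65° (from vertical).

42.7°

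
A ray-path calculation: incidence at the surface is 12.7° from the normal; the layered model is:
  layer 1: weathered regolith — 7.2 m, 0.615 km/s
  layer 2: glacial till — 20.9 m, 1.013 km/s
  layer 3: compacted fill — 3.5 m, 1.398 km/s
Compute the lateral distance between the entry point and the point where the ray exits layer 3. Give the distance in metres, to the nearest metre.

12 m

Apply Snell's law at each interface; in layer i the horizontal offset is hᵢ·tan θᵢ.
Layer 1: θ = 12.70°; offset = 7.2·tan 12.70° = 1.623 m.
Layer 2: sin θ = 1.013·sin 12.7°/0.615 = 0.3621, θ = 21.23°; offset = 20.9·tan 21.23° = 8.119 m.
Layer 3: sin θ = 1.398·sin 12.7°/0.615 = 0.4997, θ = 29.98°; offset = 3.5·tan 29.98° = 2.019 m.
Summing the layer offsets gives 11.761 m.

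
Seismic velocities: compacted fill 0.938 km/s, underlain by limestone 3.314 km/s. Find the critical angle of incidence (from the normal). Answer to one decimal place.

16.4°

At critical incidence the refracted ray runs along the interface (θ₂ = 90°), so sin θ_c = V₁/V₂.
θ_c = arcsin(0.938/3.314) = arcsin 0.2830 = 16.44°.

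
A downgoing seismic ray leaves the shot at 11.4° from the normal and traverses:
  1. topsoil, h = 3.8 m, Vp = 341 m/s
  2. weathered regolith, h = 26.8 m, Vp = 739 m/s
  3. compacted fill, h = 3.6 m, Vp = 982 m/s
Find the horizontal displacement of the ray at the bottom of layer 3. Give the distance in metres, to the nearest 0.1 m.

16.0 m

Ray parameter p = sin 11.4° / 341 m/s = 5.7964e-04 s/m.
Layer 1: θ = 11.40°; offset = 3.8·tan 11.40° = 0.766 m.
Layer 2: sin θ = p·739 = 0.4284 → θ = 25.36°; offset = 26.8·tan 25.36° = 12.704 m.
Layer 3: sin θ = p·982 = 0.5692 → θ = 34.69°; offset = 3.6·tan 34.69° = 2.492 m.
Summing the layer offsets gives 15.963 m.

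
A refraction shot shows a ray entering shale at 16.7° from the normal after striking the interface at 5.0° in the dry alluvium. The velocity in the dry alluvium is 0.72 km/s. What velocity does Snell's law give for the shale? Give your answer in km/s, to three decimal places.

sin 5.0° = 0.0872; sin 16.7° = 0.2874.
V₂ = V₁·(sin θ₂/sin θ₁) = 0.72·(0.2874/0.0872) = 2.374 km/s.

2.374 km/s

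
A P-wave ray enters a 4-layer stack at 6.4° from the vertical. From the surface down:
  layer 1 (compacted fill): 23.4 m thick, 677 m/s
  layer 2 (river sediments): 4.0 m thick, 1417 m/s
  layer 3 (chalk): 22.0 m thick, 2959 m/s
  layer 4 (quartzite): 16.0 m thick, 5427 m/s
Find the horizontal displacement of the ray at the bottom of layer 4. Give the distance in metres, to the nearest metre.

Ray parameter p = sin 6.4° / 677 m/s = 1.6465e-04 s/m.
Layer 1: θ = 6.40°; offset = 23.4·tan 6.40° = 2.625 m.
Layer 2: sin θ = p·1417 = 0.2333 → θ = 13.49°; offset = 4.0·tan 13.49° = 0.960 m.
Layer 3: sin θ = p·2959 = 0.4872 → θ = 29.16°; offset = 22.0·tan 29.16° = 12.274 m.
Layer 4: sin θ = p·5427 = 0.8936 → θ = 63.32°; offset = 16.0·tan 63.32° = 31.846 m.
Σ offsets = 47.704 m.

48 m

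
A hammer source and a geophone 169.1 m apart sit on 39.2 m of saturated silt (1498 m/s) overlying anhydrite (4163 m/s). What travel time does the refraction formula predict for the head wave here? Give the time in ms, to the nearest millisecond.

t = x/V₂ + 2h·√(V₂²−V₁²)/(V₁V₂).
√(V₂²−V₁²) = √(4163²−1498²) = 3884.1 m/s; delay term = 2·39.2·3884.1/(1498·4163) = 0.04883 s.
t = 169.1/4163 + 0.04883 = 0.08945 s.

89 ms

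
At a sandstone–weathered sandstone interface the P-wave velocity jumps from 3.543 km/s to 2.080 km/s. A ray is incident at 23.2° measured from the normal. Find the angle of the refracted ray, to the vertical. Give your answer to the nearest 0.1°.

Snell's law: sin θ₂ = (V₂/V₁)·sin θ₁ = (2.080/3.543)·sin 23.2° = 0.2313.
θ₂ = sin⁻¹(0.2313) = 13.37° (from vertical).

13.4°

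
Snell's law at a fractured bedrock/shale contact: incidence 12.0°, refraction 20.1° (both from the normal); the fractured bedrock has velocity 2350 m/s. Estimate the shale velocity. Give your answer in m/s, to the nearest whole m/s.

3884 m/s

Snell's law: sin 12.0°/V₁ = sin 20.1°/V₂.
V₂ = V₁·sin 20.1°/sin 12.0° = 2350 × 1.6529 = 3884.34 m/s.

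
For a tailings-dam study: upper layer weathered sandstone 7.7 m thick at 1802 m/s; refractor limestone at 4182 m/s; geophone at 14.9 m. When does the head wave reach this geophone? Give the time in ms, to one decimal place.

θ_c = arcsin(V₁/V₂) = arcsin(1802/4182) = 25.52°, cos θ_c = 0.9024.
Intercept time tᵢ = 2h cos θ_c / V₁ = 2·7.7·0.9024/1802 = 0.00771 s.
t = x/V₂ + tᵢ = 14.9/4182 + 0.00771 = 0.01127 s.

11.3 ms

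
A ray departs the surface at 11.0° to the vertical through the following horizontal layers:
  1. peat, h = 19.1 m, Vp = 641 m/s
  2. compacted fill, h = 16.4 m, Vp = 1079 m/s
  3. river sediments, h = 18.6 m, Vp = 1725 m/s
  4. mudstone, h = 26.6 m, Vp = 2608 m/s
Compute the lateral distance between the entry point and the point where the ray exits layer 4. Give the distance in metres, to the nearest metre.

53 m

p = sin θ₁/V₁ = sin 11.0°/641 = 2.9767e-04 s/m is conserved through the stack.
Layer 1: θ = 11.00°; offset = 19.1·tan 11.00° = 3.713 m.
Layer 2: sin θ = p·1079 = 0.3212 → θ = 18.73°; offset = 16.4·tan 18.73° = 5.562 m.
Layer 3: sin θ = p·1725 = 0.5135 → θ = 30.90°; offset = 18.6·tan 30.90° = 11.130 m.
Layer 4: sin θ = p·2608 = 0.7763 → θ = 50.93°; offset = 26.6·tan 50.93° = 32.762 m.
Σ offsets = 53.167 m.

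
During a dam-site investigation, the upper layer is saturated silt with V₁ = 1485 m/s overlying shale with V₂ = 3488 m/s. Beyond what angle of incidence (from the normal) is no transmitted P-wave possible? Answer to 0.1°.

25.2°

At critical incidence the refracted ray runs along the interface (θ₂ = 90°), so sin θ_c = V₁/V₂.
θ_c = arcsin(1485/3488) = arcsin 0.4257 = 25.20°.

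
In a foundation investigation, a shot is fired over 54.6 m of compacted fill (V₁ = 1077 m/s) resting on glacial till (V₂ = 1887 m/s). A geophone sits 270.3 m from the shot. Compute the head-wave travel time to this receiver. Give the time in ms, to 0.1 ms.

t = x/V₂ + 2h·√(V₂²−V₁²)/(V₁V₂).
√(V₂²−V₁²) = √(1887²−1077²) = 1549.5 m/s; delay term = 2·54.6·1549.5/(1077·1887) = 0.08326 s.
t = 270.3/1887 + 0.08326 = 0.22650 s.

226.5 ms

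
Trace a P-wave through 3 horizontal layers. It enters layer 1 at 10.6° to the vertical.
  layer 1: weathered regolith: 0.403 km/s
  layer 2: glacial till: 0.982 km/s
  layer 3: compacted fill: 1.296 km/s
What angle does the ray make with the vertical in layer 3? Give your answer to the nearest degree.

Snell's law across each interface conserves sin θ / V, so sin θ_3 = V_3·sin θ₁/V₁.
sin θ_3 = 1.296 × sin 10.6° / 0.403 = 0.5916.
θ_3 = arcsin 0.5916 = 36.27°.

36°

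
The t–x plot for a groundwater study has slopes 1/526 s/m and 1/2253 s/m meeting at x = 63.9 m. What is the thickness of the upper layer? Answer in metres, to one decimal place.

x_cross = 2h·√((V₂+V₁)/(V₂−V₁)) → h = x_cross / (2·√((V₂+V₁)/(V₂−V₁))).
√((V₂+V₁)/(V₂−V₁)) = √((2253+526)/(2253−526)) = 1.2685.
h = 63.9 / (2·1.2685) = 25.19 m.

25.2 m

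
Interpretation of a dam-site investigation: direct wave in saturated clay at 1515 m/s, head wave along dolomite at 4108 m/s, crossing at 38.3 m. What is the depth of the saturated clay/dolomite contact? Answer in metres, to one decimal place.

13.0 m

h = (x_cross/2)·√((V₂−V₁)/(V₂+V₁)).
(V₂−V₁)/(V₂+V₁) = (4108−1515)/(4108+1515) = 0.4611; √ = 0.6791.
h = (38.3/2)·0.6791 = 13.00 m.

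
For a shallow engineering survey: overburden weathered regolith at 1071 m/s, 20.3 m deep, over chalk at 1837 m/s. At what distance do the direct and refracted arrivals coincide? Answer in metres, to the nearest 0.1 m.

x_cross = 2h·√((V₂+V₁)/(V₂−V₁)).
(V₂+V₁)/(V₂−V₁) = (1837+1071)/(1837−1071) = 3.7963; √ = 1.9484.
x_cross = 2·20.3·1.9484 = 79.11 m.

79.1 m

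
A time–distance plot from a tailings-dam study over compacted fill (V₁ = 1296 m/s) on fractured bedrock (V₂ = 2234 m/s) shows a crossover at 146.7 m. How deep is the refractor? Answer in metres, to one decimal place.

37.8 m

x_cross = 2h·√((V₂+V₁)/(V₂−V₁)) → h = x_cross / (2·√((V₂+V₁)/(V₂−V₁))).
√((V₂+V₁)/(V₂−V₁)) = √((2234+1296)/(2234−1296)) = 1.9399.
h = 146.7 / (2·1.9399) = 37.81 m.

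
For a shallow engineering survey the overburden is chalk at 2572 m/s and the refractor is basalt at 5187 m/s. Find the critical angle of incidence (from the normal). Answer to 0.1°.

Critical incidence: sin θ_c = V₁/V₂ = 2572/5187 = 0.4959.
θ_c = arcsin 0.4959 = 29.73°.

29.7°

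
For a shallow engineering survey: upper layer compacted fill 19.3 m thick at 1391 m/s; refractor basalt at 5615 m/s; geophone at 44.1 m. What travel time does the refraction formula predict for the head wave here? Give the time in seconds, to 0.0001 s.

0.0347 s

t = x/V₂ + 2h·√(V₂²−V₁²)/(V₁V₂).
√(V₂²−V₁²) = √(5615²−1391²) = 5440.0 m/s; delay term = 2·19.3·5440.0/(1391·5615) = 0.02688 s.
t = 44.1/5615 + 0.02688 = 0.03474 s.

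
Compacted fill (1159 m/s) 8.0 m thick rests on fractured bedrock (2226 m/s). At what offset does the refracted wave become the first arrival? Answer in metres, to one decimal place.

28.5 m

x_cross = 2h·√((V₂+V₁)/(V₂−V₁)).
(V₂+V₁)/(V₂−V₁) = (2226+1159)/(2226−1159) = 3.1724; √ = 1.7811.
x_cross = 2·8.0·1.7811 = 28.50 m.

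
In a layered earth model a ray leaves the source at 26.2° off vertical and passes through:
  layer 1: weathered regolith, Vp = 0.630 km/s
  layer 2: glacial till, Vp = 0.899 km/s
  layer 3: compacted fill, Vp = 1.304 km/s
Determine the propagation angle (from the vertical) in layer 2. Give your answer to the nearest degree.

39°

Ray parameter p = sin 26.2° / 0.630 = 7.0080e-01 s/km.
sin θ_2 = p·V_2 = 7.0080e-01 × 0.899 = 0.6300.
θ_2 = arcsin 0.6300 = 39.05°.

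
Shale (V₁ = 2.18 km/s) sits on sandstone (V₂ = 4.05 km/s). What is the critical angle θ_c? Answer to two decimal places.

32.57°

Critical incidence: sin θ_c = V₁/V₂ = 2.18/4.05 = 0.5383.
θ_c = arcsin 0.5383 = 32.57°.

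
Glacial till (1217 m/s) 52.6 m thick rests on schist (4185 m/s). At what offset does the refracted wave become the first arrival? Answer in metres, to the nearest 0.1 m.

141.9 m

θ_c = arcsin(1217/4185) = 16.91°, so cos θ_c = 0.9568 and tᵢ = 2h cos θ_c/V₁ = 0.0827 s.
At crossover x/V₁ = x/V₂ + tᵢ ⇒ x = tᵢ/(1/V₁ − 1/V₂) = 0.08271/(8.2169e-04 − 2.3895e-04) = 141.93 m.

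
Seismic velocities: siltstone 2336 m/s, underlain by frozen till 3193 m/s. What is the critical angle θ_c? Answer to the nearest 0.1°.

Critical incidence: sin θ_c = V₁/V₂ = 2336/3193 = 0.7316.
θ_c = arcsin 0.7316 = 47.02°.

47.0°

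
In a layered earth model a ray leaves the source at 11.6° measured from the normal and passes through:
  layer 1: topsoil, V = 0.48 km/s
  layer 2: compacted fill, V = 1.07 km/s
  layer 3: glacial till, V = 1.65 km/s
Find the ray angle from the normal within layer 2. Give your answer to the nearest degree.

27°

Snell's law across each interface conserves sin θ / V, so sin θ_2 = V_2·sin θ₁/V₁.
sin θ_2 = 1.07 × sin 11.6° / 0.48 = 0.4482.
θ_2 = 26.63° from the vertical.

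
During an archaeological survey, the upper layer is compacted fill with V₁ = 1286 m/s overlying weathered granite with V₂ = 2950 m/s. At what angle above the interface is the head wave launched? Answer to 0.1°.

64.2°

Critical incidence: sin θ_c = V₁/V₂ = 1286/2950 = 0.4359.
θ_c = arcsin 0.4359 = 25.84°.
Measured from the interface: 90° − 25.84° = 64.16°.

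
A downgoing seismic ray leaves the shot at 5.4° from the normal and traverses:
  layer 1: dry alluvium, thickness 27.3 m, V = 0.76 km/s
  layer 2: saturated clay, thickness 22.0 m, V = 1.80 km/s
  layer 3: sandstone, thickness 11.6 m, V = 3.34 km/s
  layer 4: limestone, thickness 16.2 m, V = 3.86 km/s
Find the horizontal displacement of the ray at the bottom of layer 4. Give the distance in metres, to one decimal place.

21.7 m

Ray parameter p = sin 5.4° / 0.76 km/s = 1.2383e-01 s/km.
Layer 1: θ = 5.40°; offset = 27.3·tan 5.40° = 2.581 m.
Layer 2: sin θ = p·1.80 = 0.2229 → θ = 12.88°; offset = 22.0·tan 12.88° = 5.030 m.
Layer 3: sin θ = p·3.34 = 0.4136 → θ = 24.43°; offset = 11.6·tan 24.43° = 5.269 m.
Layer 4: sin θ = p·3.86 = 0.4780 → θ = 28.55°; offset = 16.2·tan 28.55° = 8.815 m.
Summing the layer offsets gives 21.695 m.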